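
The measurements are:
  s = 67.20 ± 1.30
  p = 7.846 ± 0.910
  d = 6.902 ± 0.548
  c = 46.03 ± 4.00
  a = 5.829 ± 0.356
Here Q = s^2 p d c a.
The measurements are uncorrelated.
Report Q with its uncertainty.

(6.561 ± 1.18) × 10^7

Since Q is a product/quotient, work with relative uncertainties:
  (2·δs/s)² = (2×0.0193)² = 0.00150;  (1·δp/p)² = (1×0.116)² = 0.0135;  (1·δd/d)² = (1×0.0794)² = 0.00630;  (1·δc/c)² = (1×0.0869)² = 0.00755;  (1·δa/a)² = (1×0.0611)² = 0.00373
δQ/Q = √(0.0325) = 0.180
Q = 6.561e+07, so δQ = 0.180 × 6.561e+07 = 1.18e+07.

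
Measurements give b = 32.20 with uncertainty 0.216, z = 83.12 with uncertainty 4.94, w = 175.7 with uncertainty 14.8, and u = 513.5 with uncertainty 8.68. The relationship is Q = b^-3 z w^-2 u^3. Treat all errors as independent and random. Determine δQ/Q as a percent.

Since Q is a product/quotient, work with relative uncertainties:
  (-3·δb/b)² = (-3×0.00671)² = 0.000405;  (1·δz/z)² = (1×0.0594)² = 0.00353;  (-2·δw/w)² = (-2×0.0842)² = 0.0284;  (3·δu/u)² = (3×0.0169)² = 0.00257
δQ/Q = √(0.0349) = 0.187

18.7%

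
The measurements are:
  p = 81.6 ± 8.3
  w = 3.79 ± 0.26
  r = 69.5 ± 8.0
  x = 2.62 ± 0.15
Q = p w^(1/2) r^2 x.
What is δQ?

Each factor contributes (exponent × relative error)² to (δQ/Q)²:
  (1·δp/p)² = (1×0.102)² = 0.0103;  (½·δw/w)² = (0.5×0.0686)² = 0.00118;  (2·δr/r)² = (2×0.115)² = 0.0530;  (1·δx/x)² = (1×0.0573)² = 0.00328
δQ/Q = √(0.0678) = 0.260
Q = 2.01e+06, so δQ = 0.260 × 2.01e+06 = 5.23e+05.

5.23e+05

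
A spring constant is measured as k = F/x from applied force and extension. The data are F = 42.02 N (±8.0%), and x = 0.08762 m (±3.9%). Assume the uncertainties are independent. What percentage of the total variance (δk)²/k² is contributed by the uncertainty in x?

(δk/k)² = (1·δF/F)² + (-1·δx/x)²
  F term: (1×0.0800)² = 0.00640
  x term: (-1×0.0390)² = 0.00152
Total = 0.00792. Share from x = 0.00152/0.00792 = 0.192.

19.2%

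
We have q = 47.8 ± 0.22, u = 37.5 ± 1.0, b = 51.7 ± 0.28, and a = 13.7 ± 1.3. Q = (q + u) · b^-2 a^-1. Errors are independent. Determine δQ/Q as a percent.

9.63%

Let w = q + u = 85.3. δw = √(δq² + δu²) = √(0.0484 + 1.00) = 1.02, so δw/w = 0.0120.
Q is then a monomial in w, b, a:
δQ/Q = √((δw/w)² + (-2·δb/b)² + (-1·δa/a)²) = √(0.000144 + 0.000117 + 0.00900) = 0.0963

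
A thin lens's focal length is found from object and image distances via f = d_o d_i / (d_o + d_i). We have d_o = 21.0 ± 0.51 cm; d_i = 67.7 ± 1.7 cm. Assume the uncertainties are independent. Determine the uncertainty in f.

0.312 cm

∂f/∂d_o = (d_i/(d_o+d_i))² = 0.583;  ∂f/∂d_i = (d_o/(d_o+d_i))² = 0.0561
δf = √((∂f/∂d_o · δd_o)² + (∂f/∂d_i · δd_i)²) = √(0.0883 + 0.00908) = 0.312 cm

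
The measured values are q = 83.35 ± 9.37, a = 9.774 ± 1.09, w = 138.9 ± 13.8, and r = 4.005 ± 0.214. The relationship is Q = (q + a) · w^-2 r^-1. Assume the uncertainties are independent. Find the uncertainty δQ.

0.000276

Let u = q + a = 93.12. δu = √(δq² + δa²) = √(87.8 + 1.19) = 9.43, so δu/u = 0.101.
Q is then a monomial in u, w, r:
δQ/Q = √((δu/u)² + (-2·δw/w)² + (-1·δr/r)²) = √(0.0103 + 0.0395 + 0.00286) = 0.229
Q = 0.001205, so δQ = 0.229 × 0.001205 = 0.000276.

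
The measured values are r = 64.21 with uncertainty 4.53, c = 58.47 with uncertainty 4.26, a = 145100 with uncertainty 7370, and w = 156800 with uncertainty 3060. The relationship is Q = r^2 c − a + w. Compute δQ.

39100

Let p = r^2·c = 241100. δp/p = √((2·δr/r)² + (1·δc/c)²) = √(0.0199 + 0.00531) = 0.159, so δp = 38300.
Q = p − a + w: δQ = √(δp² + δa² + δw²) = √(1.47e+09 + 5.43e+07 + 9.36e+06) = 39100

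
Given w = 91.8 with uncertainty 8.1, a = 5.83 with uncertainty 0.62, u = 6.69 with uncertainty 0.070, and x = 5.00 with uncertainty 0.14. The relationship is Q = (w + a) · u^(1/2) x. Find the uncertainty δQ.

111

Let h = w + a = 97.6. δh = √(δw² + δa²) = √(65.6 + 0.384) = 8.12, so δh/h = 0.0832.
Q is then a monomial in h, u, x:
δQ/Q = √((δh/h)² + (½·δu/u)² + (1·δx/x)²) = √(0.00692 + 2.74e-05 + 0.000784) = 0.0879
Q = 1260, so δQ = 0.0879 × 1260 = 111.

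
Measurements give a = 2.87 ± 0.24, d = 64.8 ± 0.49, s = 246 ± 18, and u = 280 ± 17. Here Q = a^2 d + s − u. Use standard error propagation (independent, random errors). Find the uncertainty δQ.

92.7

Let p = a^2·d = 534. δp/p = √((2·δa/a)² + (1·δd/d)²) = √(0.0280 + 5.72e-05) = 0.167, so δp = 89.4.
Q = p + s − u: δQ = √(δp² + δs² + δu²) = √(7990 + 324 + 289) = 92.7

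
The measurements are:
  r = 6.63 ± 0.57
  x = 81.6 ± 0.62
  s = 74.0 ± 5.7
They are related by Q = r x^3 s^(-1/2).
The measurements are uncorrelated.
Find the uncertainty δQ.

For a monomial Q ∝ r, x^3, s^(-1/2), fractional errors add in quadrature:
  (1·δr/r)² = (1×0.0860)² = 0.00739;  (3·δx/x)² = (3×0.00760)² = 0.000520;  (−½·δs/s)² = (-0.5×0.0770)² = 0.00148
δQ/Q = √(0.00939) = 0.0969
Q = 4.19e+05, so δQ = 0.0969 × 4.19e+05 = 40600.

40600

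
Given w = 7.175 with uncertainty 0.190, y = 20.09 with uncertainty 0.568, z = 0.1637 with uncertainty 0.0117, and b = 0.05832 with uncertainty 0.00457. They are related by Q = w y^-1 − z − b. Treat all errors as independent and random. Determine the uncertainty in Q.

Let p = w·y^-1 = 0.3571. δp/p = √((1·δw/w)² + (-1·δy/y)²) = √(0.000701 + 0.000799) = 0.0387, so δp = 0.0138.
Q = p − z − b: δQ = √(δp² + δz² + δb²) = √(0.000191 + 0.000137 + 2.09e-05) = 0.0187

0.0187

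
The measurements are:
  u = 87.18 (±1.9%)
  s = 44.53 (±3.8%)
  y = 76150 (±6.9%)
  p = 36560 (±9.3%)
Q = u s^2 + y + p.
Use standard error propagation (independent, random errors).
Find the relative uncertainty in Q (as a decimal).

Let w = u·s^2 = 172900. δw/w = √((1·δu/u)² + (2·δs/s)²) = √(0.000361 + 0.00578) = 0.0783, so δw = 13500.
Q = w + y + p: δQ = √(δw² + δy² + δp²) = √(1.83e+08 + 2.76e+07 + 1.16e+07) = 14900
Q = 285600, so δQ/Q = 14900/285600 = 0.0522.

0.0522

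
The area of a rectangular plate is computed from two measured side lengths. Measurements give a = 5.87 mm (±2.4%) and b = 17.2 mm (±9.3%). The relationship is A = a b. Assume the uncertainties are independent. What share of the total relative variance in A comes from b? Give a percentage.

(δA/A)² = (1·δa/a)² + (1·δb/b)²
  a term: (1×0.0240)² = 0.000576
  b term: (1×0.0930)² = 0.00865
Total = 0.00923. Share from b = 0.00865/0.00923 = 0.938.

93.8%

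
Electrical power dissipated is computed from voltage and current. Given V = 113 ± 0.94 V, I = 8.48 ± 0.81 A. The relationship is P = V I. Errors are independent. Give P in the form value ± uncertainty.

958 ± 91.9 W

Each factor contributes (exponent × relative error)² to (δP/P)²:
  (1·δV/V)² = (1×0.00832)² = 6.92e-05;  (1·δI/I)² = (1×0.0955)² = 0.00912
δP/P = √(0.00919) = 0.0959
P = 958 W, so δP = 0.0959 × 958 = 91.9 W.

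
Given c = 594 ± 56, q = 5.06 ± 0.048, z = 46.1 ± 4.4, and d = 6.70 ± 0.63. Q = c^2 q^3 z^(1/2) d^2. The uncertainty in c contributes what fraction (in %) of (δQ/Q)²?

(δQ/Q)² = (2·δc/c)² + (3·δq/q)² + (½·δz/z)² + (2·δd/d)²
  c term: (2×0.0943)² = 0.0356
  q term: (3×0.00949)² = 0.000810
  z term: (0.5×0.0954)² = 0.00228
  d term: (2×0.0940)² = 0.0354
Total = 0.0740. Share from c = 0.0356/0.0740 = 0.480.

48.0%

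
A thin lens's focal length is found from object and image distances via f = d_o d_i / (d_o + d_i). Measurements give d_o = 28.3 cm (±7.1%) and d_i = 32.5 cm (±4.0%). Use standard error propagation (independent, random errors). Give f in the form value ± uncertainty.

15.1 ± 0.639 cm

∂f/∂d_o = (d_i/(d_o+d_i))² = 0.286;  ∂f/∂d_i = (d_o/(d_o+d_i))² = 0.217
δf = √((∂f/∂d_o · δd_o)² + (∂f/∂d_i · δd_i)²) = √(0.330 + 0.0793) = 0.639 cm
f = 15.1 cm.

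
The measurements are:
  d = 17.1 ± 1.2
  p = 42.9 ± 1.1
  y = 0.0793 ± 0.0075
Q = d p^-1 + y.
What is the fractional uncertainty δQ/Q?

0.0643

Let w = d·p^-1 = 0.399. δw/w = √((1·δd/d)² + (-1·δp/p)²) = √(0.00492 + 0.000657) = 0.0747, so δw = 0.0298.
Q = w + y: δQ = √(δw² + δy²) = √(0.000887 + 5.62e-05) = 0.0307
Q = 0.478, so δQ/Q = 0.0307/0.478 = 0.0643.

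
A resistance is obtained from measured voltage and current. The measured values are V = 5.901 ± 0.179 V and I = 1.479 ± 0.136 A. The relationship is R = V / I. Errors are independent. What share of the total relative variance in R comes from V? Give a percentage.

(δR/R)² = (1·δV/V)² + (-1·δI/I)²
  V term: (1×0.0303)² = 0.000920
  I term: (-1×0.0920)² = 0.00846
Total = 0.00938. Share from V = 0.000920/0.00938 = 0.0981.

9.81%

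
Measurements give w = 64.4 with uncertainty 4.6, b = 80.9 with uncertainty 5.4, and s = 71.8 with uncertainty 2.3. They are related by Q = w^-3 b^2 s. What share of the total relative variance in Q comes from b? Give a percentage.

27.5%

(δQ/Q)² = (-3·δw/w)² + (2·δb/b)² + (1·δs/s)²
  w term: (-3×0.0714)² = 0.0459
  b term: (2×0.0667)² = 0.0178
  s term: (1×0.0320)² = 0.00103
Total = 0.0648. Share from b = 0.0178/0.0648 = 0.275.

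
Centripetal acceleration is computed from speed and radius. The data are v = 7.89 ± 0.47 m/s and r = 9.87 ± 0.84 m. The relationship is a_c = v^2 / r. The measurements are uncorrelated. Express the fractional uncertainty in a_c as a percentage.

14.6%

For a monomial a_c ∝ v^2, r^-1, fractional errors add in quadrature:
  (2·δv/v)² = (2×0.0596)² = 0.0142;  (-1·δr/r)² = (-1×0.0851)² = 0.00724
δa_c/a_c = √(0.0214) = 0.146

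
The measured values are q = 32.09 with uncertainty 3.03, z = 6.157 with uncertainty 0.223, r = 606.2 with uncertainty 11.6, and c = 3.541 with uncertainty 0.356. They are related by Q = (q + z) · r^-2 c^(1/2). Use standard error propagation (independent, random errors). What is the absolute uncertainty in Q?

Let u = q + z = 38.25. δu = √(δq² + δz²) = √(9.18 + 0.0497) = 3.04, so δu/u = 0.0794.
Q is then a monomial in u, r, c:
δQ/Q = √((δu/u)² + (-2·δr/r)² + (½·δc/c)²) = √(0.00631 + 0.00146 + 0.00253) = 0.101
Q = 0.0001959, so δQ = 0.101 × 0.0001959 = 1.99e-05.

1.99e-05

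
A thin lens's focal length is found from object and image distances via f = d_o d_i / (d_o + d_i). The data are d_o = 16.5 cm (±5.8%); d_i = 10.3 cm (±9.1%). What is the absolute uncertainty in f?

0.382 cm

∂f/∂d_o = (d_i/(d_o+d_i))² = 0.148;  ∂f/∂d_i = (d_o/(d_o+d_i))² = 0.379
δf = √((∂f/∂d_o · δd_o)² + (∂f/∂d_i · δd_i)²) = √(0.0200 + 0.126) = 0.382 cm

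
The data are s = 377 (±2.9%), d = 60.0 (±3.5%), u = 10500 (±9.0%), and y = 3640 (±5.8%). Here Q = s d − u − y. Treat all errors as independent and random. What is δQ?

Let p = s·d = 22600. δp/p = √((1·δs/s)² + (1·δd/d)²) = √(0.000841 + 0.00123) = 0.0455, so δp = 1030.
Q = p − u − y: δQ = √(δp² + δu² + δy²) = √(1.06e+06 + 8.93e+05 + 44600) = 1410

1410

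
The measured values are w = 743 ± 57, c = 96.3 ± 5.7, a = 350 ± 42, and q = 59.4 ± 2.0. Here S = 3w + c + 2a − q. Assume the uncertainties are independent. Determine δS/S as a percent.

6.43%

For a sum/difference, combine absolute errors in quadrature:
  (3·δw)² = 29200;  (δc)² = 32.5;  (2·δa)² = 7060;  (δq)² = 4.00
δS = √(36300) = 191
S = 2970, so δS/S = 191/2970 = 0.0643.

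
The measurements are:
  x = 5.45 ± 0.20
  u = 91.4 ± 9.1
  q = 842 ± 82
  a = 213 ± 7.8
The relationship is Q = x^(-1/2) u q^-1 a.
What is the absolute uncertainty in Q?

1.44

Relative error in a monomial: (δQ/Q)² = Σ (nᵢ · δxᵢ/xᵢ)².
  (−½·δx/x)² = (-0.5×0.0367)² = 0.000337;  (1·δu/u)² = (1×0.0996)² = 0.00991;  (-1·δq/q)² = (-1×0.0974)² = 0.00948;  (1·δa/a)² = (1×0.0366)² = 0.00134
δQ/Q = √(0.0211) = 0.145
Q = 9.90, so δQ = 0.145 × 9.90 = 1.44.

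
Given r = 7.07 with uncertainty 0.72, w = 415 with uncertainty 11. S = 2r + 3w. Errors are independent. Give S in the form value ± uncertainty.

S is a linear combination, so absolute uncertainties add in quadrature:
  (2·δr)² = 2.07;  (3·δw)² = 1090
δS = √(1090) = 33.0
S = 1260.

1260 ± 33.0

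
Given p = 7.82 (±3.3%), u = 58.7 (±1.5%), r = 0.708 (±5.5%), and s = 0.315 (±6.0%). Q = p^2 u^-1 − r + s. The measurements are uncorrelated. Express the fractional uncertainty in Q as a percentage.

12.8%

Let w = p^2·u^-1 = 1.04. δw/w = √((2·δp/p)² + (-1·δu/u)²) = √(0.00436 + 0.000225) = 0.0677, so δw = 0.0705.
Q = w − r + s: δQ = √(δw² + δr² + δs²) = √(0.00497 + 0.00152 + 0.000357) = 0.0827
Q = 0.649, so δQ/Q = 0.0827/0.649 = 0.128.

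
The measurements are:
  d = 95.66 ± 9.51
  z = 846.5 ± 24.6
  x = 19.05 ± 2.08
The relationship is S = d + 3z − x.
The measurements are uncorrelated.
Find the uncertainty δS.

74.4

Each term contributes (cᵢ δxᵢ)² to (δS)²:
  (δd)² = 90.4;  (3·δz)² = 5450;  (δx)² = 4.33
δS = √(5540) = 74.4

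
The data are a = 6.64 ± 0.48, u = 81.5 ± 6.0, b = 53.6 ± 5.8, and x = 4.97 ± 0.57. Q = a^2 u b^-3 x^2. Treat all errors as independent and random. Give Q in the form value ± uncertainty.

0.576 ± 0.247

For a monomial Q ∝ a^2, u, b^-3, x^2, fractional errors add in quadrature:
  (2·δa/a)² = (2×0.0723)² = 0.0209;  (1·δu/u)² = (1×0.0736)² = 0.00542;  (-3·δb/b)² = (-3×0.108)² = 0.105;  (2·δx/x)² = (2×0.115)² = 0.0526
δQ/Q = √(0.184) = 0.429
Q = 0.576, so δQ = 0.429 × 0.576 = 0.247.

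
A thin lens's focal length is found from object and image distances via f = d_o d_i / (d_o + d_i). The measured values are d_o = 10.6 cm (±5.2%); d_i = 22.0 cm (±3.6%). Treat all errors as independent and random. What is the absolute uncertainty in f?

∂f/∂d_o = (d_i/(d_o+d_i))² = 0.455;  ∂f/∂d_i = (d_o/(d_o+d_i))² = 0.106
δf = √((∂f/∂d_o · δd_o)² + (∂f/∂d_i · δd_i)²) = √(0.0630 + 0.00701) = 0.265 cm

0.265 cm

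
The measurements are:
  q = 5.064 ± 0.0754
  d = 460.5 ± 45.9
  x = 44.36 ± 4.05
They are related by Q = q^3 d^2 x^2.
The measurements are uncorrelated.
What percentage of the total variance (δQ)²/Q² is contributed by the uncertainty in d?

52.9%

(δQ/Q)² = (3·δq/q)² + (2·δd/d)² + (2·δx/x)²
  q term: (3×0.0149)² = 0.00200
  d term: (2×0.0997)² = 0.0397
  x term: (2×0.0913)² = 0.0333
Total = 0.0751. Share from d = 0.0397/0.0751 = 0.529.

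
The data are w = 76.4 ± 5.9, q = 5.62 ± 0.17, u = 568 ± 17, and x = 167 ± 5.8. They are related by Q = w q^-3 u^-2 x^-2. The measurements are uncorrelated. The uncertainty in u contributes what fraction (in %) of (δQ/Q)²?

(δQ/Q)² = (1·δw/w)² + (-3·δq/q)² + (-2·δu/u)² + (-2·δx/x)²
  w term: (1×0.0772)² = 0.00596
  q term: (-3×0.0302)² = 0.00824
  u term: (-2×0.0299)² = 0.00358
  x term: (-2×0.0347)² = 0.00482
Total = 0.0226. Share from u = 0.00358/0.0226 = 0.158.

15.8%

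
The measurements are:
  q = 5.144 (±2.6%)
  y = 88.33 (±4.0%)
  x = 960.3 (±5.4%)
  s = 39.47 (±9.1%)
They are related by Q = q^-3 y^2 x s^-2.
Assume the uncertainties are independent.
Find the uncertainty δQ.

Since Q is a product/quotient, work with relative uncertainties:
  (-3·δq/q)² = (-3×0.0260)² = 0.00608;  (2·δy/y)² = (2×0.0400)² = 0.00640;  (1·δx/x)² = (1×0.0540)² = 0.00292;  (-2·δs/s)² = (-2×0.0910)² = 0.0331
δQ/Q = √(0.0485) = 0.220
Q = 35.33, so δQ = 0.220 × 35.33 = 7.78.

7.78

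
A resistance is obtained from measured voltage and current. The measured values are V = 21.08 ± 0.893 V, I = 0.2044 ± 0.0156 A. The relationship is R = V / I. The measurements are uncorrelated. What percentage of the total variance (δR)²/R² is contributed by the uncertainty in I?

76.4%

(δR/R)² = (1·δV/V)² + (-1·δI/I)²
  V term: (1×0.0424)² = 0.00179
  I term: (-1×0.0763)² = 0.00582
Total = 0.00762. Share from I = 0.00582/0.00762 = 0.764.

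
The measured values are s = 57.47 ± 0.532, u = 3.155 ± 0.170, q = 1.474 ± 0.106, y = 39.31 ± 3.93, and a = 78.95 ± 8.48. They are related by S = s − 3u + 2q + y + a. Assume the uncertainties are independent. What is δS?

9.38

Sums and differences: (δS)² = Σ (cᵢ δxᵢ)².
  (δs)² = 0.283;  (3·δu)² = 0.260;  (2·δq)² = 0.0449;  (δy)² = 15.4;  (δa)² = 71.9
δS = √(87.9) = 9.38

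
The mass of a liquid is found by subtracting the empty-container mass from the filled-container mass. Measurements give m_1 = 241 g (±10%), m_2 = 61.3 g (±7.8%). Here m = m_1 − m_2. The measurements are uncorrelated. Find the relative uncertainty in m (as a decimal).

0.137

For a sum/difference, combine absolute errors in quadrature:
  (δm_1)² = 581;  (δm_2)² = 22.9
δm = √(604) = 24.6 g
m = 180 g, so δm/m = 24.6/180 = 0.137.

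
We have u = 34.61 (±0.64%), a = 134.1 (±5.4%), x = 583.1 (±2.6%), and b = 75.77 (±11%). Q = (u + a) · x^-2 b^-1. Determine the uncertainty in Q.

8.45e-07

Let w = u + a = 168.7. δw = √(δu² + δa²) = √(0.0491 + 52.4) = 7.24, so δw/w = 0.0429.
Q is then a monomial in w, x, b:
δQ/Q = √((δw/w)² + (-2·δx/x)² + (-1·δb/b)²) = √(0.00184 + 0.00270 + 0.0121) = 0.129
Q = 6.549e-06, so δQ = 0.129 × 6.549e-06 = 8.45e-07.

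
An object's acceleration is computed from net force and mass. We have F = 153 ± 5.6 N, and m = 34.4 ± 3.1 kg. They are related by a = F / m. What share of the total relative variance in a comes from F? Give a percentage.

(δa/a)² = (1·δF/F)² + (-1·δm/m)²
  F term: (1×0.0366)² = 0.00134
  m term: (-1×0.0901)² = 0.00812
Total = 0.00946. Share from F = 0.00134/0.00946 = 0.142.

14.2%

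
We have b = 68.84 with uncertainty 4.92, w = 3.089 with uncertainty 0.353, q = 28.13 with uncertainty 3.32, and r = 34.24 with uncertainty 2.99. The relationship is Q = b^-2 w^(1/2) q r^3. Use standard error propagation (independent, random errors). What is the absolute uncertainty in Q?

Q is a product of powers, so relative uncertainties combine in quadrature:
  (-2·δb/b)² = (-2×0.0715)² = 0.0204;  (½·δw/w)² = (0.5×0.114)² = 0.00326;  (1·δq/q)² = (1×0.118)² = 0.0139;  (3·δr/r)² = (3×0.0873)² = 0.0686
δQ/Q = √(0.106) = 0.326
Q = 418.8, so δQ = 0.326 × 418.8 = 137.

137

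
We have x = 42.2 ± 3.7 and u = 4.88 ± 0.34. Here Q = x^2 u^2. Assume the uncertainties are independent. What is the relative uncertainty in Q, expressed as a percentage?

Each factor contributes (exponent × relative error)² to (δQ/Q)²:
  (2·δx/x)² = (2×0.0877)² = 0.0307;  (2·δu/u)² = (2×0.0697)² = 0.0194
δQ/Q = √(0.0502) = 0.224

22.4%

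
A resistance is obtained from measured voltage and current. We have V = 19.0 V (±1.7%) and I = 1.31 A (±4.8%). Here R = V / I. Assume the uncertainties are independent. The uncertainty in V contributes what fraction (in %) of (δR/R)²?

(δR/R)² = (1·δV/V)² + (-1·δI/I)²
  V term: (1×0.0170)² = 0.000289
  I term: (-1×0.0480)² = 0.00230
Total = 0.00259. Share from V = 0.000289/0.00259 = 0.111.

11.1%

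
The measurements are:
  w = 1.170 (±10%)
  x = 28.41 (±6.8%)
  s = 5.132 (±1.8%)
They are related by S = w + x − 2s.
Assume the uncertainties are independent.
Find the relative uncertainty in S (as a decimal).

0.101

S is a linear combination, so absolute uncertainties add in quadrature:
  (δw)² = 0.0137;  (δx)² = 3.73;  (2·δs)² = 0.0341
δS = √(3.78) = 1.94
S = 19.32, so δS/S = 1.94/19.32 = 0.101.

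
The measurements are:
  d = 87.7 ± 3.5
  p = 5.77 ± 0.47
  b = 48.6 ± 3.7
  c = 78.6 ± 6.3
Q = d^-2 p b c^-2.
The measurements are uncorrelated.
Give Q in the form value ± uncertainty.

Relative error in a monomial: (δQ/Q)² = Σ (nᵢ · δxᵢ/xᵢ)².
  (-2·δd/d)² = (-2×0.0399)² = 0.00637;  (1·δp/p)² = (1×0.0815)² = 0.00664;  (1·δb/b)² = (1×0.0761)² = 0.00580;  (-2·δc/c)² = (-2×0.0802)² = 0.0257
δQ/Q = √(0.0445) = 0.211
Q = 5.9e-06, so δQ = 0.211 × 5.9e-06 = 1.24e-06.

(5.90 ± 1.24) × 10^-6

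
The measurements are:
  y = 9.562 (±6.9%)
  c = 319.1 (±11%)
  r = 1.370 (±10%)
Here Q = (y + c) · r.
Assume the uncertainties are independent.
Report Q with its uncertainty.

450.3 ± 65.9

Let u = y + c = 328.7. δu = √(δy² + δc²) = √(0.435 + 1230) = 35.1, so δu/u = 0.107.
Q is then a monomial in u, r:
δQ/Q = √((δu/u)² + (1·δr/r)²) = √(0.0114 + 0.0100) = 0.146
Q = 450.3, so δQ = 0.146 × 450.3 = 65.9.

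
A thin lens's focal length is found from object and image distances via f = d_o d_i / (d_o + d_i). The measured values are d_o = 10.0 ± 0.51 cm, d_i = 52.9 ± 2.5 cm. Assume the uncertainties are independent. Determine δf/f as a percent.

∂f/∂d_o = (d_i/(d_o+d_i))² = 0.707;  ∂f/∂d_i = (d_o/(d_o+d_i))² = 0.0253
δf = √((∂f/∂d_o · δd_o)² + (∂f/∂d_i · δd_i)²) = √(0.130 + 0.00399) = 0.366 cm
f = 8.41 cm, so δf/f = 0.366/8.41 = 0.0435.

4.35%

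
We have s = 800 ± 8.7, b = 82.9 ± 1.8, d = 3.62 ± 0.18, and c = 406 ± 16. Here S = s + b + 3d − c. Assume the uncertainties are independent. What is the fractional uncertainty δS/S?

For a sum/difference, combine absolute errors in quadrature:
  (δs)² = 75.7;  (δb)² = 3.24;  (3·δd)² = 0.292;  (δc)² = 256
δS = √(335) = 18.3
S = 488, so δS/S = 18.3/488 = 0.0375.

0.0375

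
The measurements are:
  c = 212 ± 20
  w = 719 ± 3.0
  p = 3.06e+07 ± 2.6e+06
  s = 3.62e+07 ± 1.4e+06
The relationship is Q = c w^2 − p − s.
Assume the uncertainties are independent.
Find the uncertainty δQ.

1.08e+07

Let h = c·w^2 = 1.1e+08. δh/h = √((1·δc/c)² + (2·δw/w)²) = √(0.00890 + 6.96e-05) = 0.0947, so δh = 1.04e+07.
Q = h − p − s: δQ = √(δh² + δp² + δs²) = √(1.08e+14 + 6.76e+12 + 1.96e+12) = 1.08e+07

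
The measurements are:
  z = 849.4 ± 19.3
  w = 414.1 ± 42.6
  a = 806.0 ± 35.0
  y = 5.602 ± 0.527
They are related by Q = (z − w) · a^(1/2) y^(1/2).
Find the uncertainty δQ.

3490

Let u = z − w = 435.3. δu = √(δz² + δw²) = √(372 + 1810) = 46.8, so δu/u = 0.107.
Q is then a monomial in u, a, y:
δQ/Q = √((δu/u)² + (½·δa/a)² + (½·δy/y)²) = √(0.0115 + 0.000471 + 0.00221) = 0.119
Q = 29250, so δQ = 0.119 × 29250 = 3490.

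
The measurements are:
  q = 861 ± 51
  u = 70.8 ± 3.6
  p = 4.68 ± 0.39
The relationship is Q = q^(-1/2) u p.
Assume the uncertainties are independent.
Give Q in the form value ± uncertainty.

Relative error in a monomial: (δQ/Q)² = Σ (nᵢ · δxᵢ/xᵢ)².
  (−½·δq/q)² = (-0.5×0.0592)² = 0.000877;  (1·δu/u)² = (1×0.0508)² = 0.00259;  (1·δp/p)² = (1×0.0833)² = 0.00694
δQ/Q = √(0.0104) = 0.102
Q = 11.3, so δQ = 0.102 × 11.3 = 1.15.

11.3 ± 1.15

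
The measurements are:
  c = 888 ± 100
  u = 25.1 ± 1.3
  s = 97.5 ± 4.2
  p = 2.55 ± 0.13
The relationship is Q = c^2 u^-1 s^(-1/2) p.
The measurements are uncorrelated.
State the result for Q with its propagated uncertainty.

For a monomial Q ∝ c^2, u^-1, s^(-1/2), p, fractional errors add in quadrature:
  (2·δc/c)² = (2×0.113)² = 0.0507;  (-1·δu/u)² = (-1×0.0518)² = 0.00268;  (−½·δs/s)² = (-0.5×0.0431)² = 0.000464;  (1·δp/p)² = (1×0.0510)² = 0.00260
δQ/Q = √(0.0565) = 0.238
Q = 8110, so δQ = 0.238 × 8110 = 1930.

8110 ± 1930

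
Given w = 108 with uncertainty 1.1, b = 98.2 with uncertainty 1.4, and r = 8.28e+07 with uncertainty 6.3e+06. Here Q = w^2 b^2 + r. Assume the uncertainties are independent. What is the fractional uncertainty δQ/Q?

Let p = w^2·b^2 = 1.12e+08. δp/p = √((2·δw/w)² + (2·δb/b)²) = √(0.000415 + 0.000813) = 0.0350, so δp = 3.94e+06.
Q = p + r: δQ = √(δp² + δr²) = √(1.55e+13 + 3.97e+13) = 7.43e+06
Q = 1.95e+08, so δQ/Q = 7.43e+06/1.95e+08 = 0.0381.

0.0381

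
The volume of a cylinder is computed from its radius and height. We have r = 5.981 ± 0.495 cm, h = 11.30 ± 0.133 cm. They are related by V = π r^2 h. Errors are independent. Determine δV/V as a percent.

Each factor contributes (exponent × relative error)² to (δV/V)²:
  (2·δr/r)² = (2×0.0828)² = 0.0274;  (1·δh/h)² = (1×0.0118)² = 0.000139
δV/V = √(0.0275) = 0.166

16.6%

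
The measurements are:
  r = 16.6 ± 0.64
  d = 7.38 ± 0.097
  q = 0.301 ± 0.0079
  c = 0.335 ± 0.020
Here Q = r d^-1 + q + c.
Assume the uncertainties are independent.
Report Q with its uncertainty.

Let p = r·d^-1 = 2.25. δp/p = √((1·δr/r)² + (-1·δd/d)²) = √(0.00149 + 0.000173) = 0.0407, so δp = 0.0916.
Q = p + q + c: δQ = √(δp² + δq² + δc²) = √(0.00839 + 6.24e-05 + 0.000400) = 0.0941
Q = 2.89.

2.89 ± 0.0941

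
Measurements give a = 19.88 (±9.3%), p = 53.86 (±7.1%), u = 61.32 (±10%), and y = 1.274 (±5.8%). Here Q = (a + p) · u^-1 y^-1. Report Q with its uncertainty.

Let w = a + p = 73.74. δw = √(δa² + δp²) = √(3.42 + 14.6) = 4.25, so δw/w = 0.0576.
Q is then a monomial in w, u, y:
δQ/Q = √((δw/w)² + (-1·δu/u)² + (-1·δy/y)²) = √(0.00332 + 0.0100 + 0.00336) = 0.129
Q = 0.9439, so δQ = 0.129 × 0.9439 = 0.122.

0.9439 ± 0.122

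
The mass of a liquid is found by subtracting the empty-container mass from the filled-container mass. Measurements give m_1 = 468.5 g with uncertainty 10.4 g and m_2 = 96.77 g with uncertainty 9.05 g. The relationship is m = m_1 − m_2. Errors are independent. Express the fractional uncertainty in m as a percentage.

3.71%

Absolute uncertainties add in quadrature for a linear combination:
  (δm_1)² = 108;  (δm_2)² = 81.9
δm = √(190) = 13.8 g
m = 371.7 g, so δm/m = 13.8/371.7 = 0.0371.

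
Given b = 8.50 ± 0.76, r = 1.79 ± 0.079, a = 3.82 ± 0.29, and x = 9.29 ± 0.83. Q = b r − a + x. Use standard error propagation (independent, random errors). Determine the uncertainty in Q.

Let p = b·r = 15.2. δp/p = √((1·δb/b)² + (1·δr/r)²) = √(0.00799 + 0.00195) = 0.0997, so δp = 1.52.
Q = p − a + x: δQ = √(δp² + δa² + δx²) = √(2.30 + 0.0841 + 0.689) = 1.75

1.75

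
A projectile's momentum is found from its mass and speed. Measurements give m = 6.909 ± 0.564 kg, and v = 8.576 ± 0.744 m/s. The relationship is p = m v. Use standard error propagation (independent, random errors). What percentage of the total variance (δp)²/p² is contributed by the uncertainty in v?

(δp/p)² = (1·δm/m)² + (1·δv/v)²
  m term: (1×0.0816)² = 0.00666
  v term: (1×0.0868)² = 0.00753
Total = 0.0142. Share from v = 0.00753/0.0142 = 0.530.

53.0%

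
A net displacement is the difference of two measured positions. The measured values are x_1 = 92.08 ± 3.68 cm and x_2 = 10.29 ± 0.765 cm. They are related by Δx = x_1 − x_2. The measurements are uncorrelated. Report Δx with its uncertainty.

Δx is a linear combination, so absolute uncertainties add in quadrature:
  (δx_1)² = 13.5;  (δx_2)² = 0.585
δΔx = √(14.1) = 3.76 cm
Δx = 81.79 cm.

81.79 ± 3.76 cm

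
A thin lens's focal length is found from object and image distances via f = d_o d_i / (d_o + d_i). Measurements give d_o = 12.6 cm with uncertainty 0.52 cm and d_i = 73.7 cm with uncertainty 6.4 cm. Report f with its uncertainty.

∂f/∂d_o = (d_i/(d_o+d_i))² = 0.729;  ∂f/∂d_i = (d_o/(d_o+d_i))² = 0.0213
δf = √((∂f/∂d_o · δd_o)² + (∂f/∂d_i · δd_i)²) = √(0.144 + 0.0186) = 0.403 cm
f = 10.8 cm.

10.8 ± 0.403 cm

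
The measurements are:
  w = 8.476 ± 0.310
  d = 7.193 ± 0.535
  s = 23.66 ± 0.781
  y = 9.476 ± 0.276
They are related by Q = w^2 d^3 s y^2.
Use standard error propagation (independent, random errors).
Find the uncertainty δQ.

Since Q is a product/quotient, work with relative uncertainties:
  (2·δw/w)² = (2×0.0366)² = 0.00535;  (3·δd/d)² = (3×0.0744)² = 0.0498;  (1·δs/s)² = (1×0.0330)² = 0.00109;  (2·δy/y)² = (2×0.0291)² = 0.00339
δQ/Q = √(0.0596) = 0.244
Q = 5.68e+07, so δQ = 0.244 × 5.68e+07 = 1.39e+07.

1.39e+07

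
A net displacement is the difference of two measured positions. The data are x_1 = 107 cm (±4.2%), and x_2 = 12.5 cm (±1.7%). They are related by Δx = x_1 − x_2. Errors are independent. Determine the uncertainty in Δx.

Each term contributes (cᵢ δxᵢ)² to (δΔx)²:
  (δx_1)² = 20.2;  (δx_2)² = 0.0452
δΔx = √(20.2) = 4.50 cm

4.50 cm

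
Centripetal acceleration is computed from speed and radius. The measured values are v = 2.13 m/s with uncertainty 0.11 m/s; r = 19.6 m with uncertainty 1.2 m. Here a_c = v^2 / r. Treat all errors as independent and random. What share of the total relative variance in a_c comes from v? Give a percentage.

(δa_c/a_c)² = (2·δv/v)² + (-1·δr/r)²
  v term: (2×0.0516)² = 0.0107
  r term: (-1×0.0612)² = 0.00375
Total = 0.0144. Share from v = 0.0107/0.0144 = 0.740.

74.0%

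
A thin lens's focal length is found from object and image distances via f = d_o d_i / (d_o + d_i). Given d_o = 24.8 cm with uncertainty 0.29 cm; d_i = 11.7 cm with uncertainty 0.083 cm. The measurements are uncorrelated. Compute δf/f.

0.00611

∂f/∂d_o = (d_i/(d_o+d_i))² = 0.103;  ∂f/∂d_i = (d_o/(d_o+d_i))² = 0.462
δf = √((∂f/∂d_o · δd_o)² + (∂f/∂d_i · δd_i)²) = √(0.000888 + 0.00147) = 0.0485 cm
f = 7.95 cm, so δf/f = 0.0485/7.95 = 0.00611.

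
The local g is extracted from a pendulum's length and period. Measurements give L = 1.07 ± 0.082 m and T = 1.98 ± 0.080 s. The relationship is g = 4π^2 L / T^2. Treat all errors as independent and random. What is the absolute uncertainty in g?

1.20 m/s^2

For a monomial g ∝ L, T^-2, fractional errors add in quadrature:
  (1·δL/L)² = (1×0.0766)² = 0.00587;  (-2·δT/T)² = (-2×0.0404)² = 0.00653
δg/g = √(0.0124) = 0.111
g = 10.8 m/s^2, so δg = 0.111 × 10.8 = 1.20 m/s^2.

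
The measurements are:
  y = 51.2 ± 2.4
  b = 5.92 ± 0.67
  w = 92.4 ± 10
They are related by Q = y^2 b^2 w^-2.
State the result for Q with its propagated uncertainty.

Relative error in a monomial: (δQ/Q)² = Σ (nᵢ · δxᵢ/xᵢ)².
  (2·δy/y)² = (2×0.0469)² = 0.00879;  (2·δb/b)² = (2×0.113)² = 0.0512;  (-2·δw/w)² = (-2×0.108)² = 0.0469
δQ/Q = √(0.107) = 0.327
Q = 10.8, so δQ = 0.327 × 10.8 = 3.52.

10.8 ± 3.52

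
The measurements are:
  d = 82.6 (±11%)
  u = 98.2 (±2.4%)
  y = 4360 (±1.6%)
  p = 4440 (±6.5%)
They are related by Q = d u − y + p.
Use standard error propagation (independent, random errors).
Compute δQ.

Let w = d·u = 8110. δw/w = √((1·δd/d)² + (1·δu/u)²) = √(0.0121 + 0.000576) = 0.113, so δw = 913.
Q = w − y + p: δQ = √(δw² + δy² + δp²) = √(8.34e+05 + 4870 + 83300) = 960

960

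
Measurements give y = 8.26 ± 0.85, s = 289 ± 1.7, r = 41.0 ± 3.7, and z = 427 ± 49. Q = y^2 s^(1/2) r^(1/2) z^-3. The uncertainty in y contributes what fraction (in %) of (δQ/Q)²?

26.0%

(δQ/Q)² = (2·δy/y)² + (½·δs/s)² + (½·δr/r)² + (-3·δz/z)²
  y term: (2×0.103)² = 0.0424
  s term: (0.5×0.00588)² = 8.65e-06
  r term: (0.5×0.0902)² = 0.00204
  z term: (-3×0.115)² = 0.119
Total = 0.163. Share from y = 0.0424/0.163 = 0.260.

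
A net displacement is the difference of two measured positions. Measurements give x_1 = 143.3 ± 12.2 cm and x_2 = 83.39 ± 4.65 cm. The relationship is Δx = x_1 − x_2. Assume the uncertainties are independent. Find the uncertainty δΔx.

Absolute uncertainties add in quadrature for a linear combination:
  (δx_1)² = 149;  (δx_2)² = 21.6
δΔx = √(170) = 13.1 cm

13.1 cm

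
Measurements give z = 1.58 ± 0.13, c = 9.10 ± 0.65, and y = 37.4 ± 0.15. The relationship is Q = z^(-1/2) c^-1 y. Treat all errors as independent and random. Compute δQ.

Relative error in a monomial: (δQ/Q)² = Σ (nᵢ · δxᵢ/xᵢ)².
  (−½·δz/z)² = (-0.5×0.0823)² = 0.00169;  (-1·δc/c)² = (-1×0.0714)² = 0.00510;  (1·δy/y)² = (1×0.00401)² = 1.61e-05
δQ/Q = √(0.00681) = 0.0825
Q = 3.27, so δQ = 0.0825 × 3.27 = 0.270.

0.270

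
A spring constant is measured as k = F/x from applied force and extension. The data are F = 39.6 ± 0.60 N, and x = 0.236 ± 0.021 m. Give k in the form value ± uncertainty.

168 ± 15.1 N/m

Products/powers → add relative errors in quadrature, weighted by exponent:
  (1·δF/F)² = (1×0.0152)² = 0.000230;  (-1·δx/x)² = (-1×0.0890)² = 0.00792
δk/k = √(0.00815) = 0.0903
k = 168 N/m, so δk = 0.0903 × 168 = 15.1 N/m.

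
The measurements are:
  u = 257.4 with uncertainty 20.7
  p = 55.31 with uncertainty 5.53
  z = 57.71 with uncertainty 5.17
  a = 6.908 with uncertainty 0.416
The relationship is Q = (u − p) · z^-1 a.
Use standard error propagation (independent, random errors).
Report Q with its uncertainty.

Let w = u − p = 202.1. δw = √(δu² + δp²) = √(428 + 30.6) = 21.4, so δw/w = 0.106.
Q is then a monomial in w, z, a:
δQ/Q = √((δw/w)² + (-1·δz/z)² + (1·δa/a)²) = √(0.0112 + 0.00803 + 0.00363) = 0.151
Q = 24.19, so δQ = 0.151 × 24.19 = 3.66.

24.19 ± 3.66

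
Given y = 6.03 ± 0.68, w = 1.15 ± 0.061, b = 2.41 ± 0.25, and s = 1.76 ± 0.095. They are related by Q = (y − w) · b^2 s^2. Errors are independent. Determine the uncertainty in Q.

23.9

Let u = y − w = 4.88. δu = √(δy² + δw²) = √(0.462 + 0.00372) = 0.683, so δu/u = 0.140.
Q is then a monomial in u, b, s:
δQ/Q = √((δu/u)² + (2·δb/b)² + (2·δs/s)²) = √(0.0196 + 0.0430 + 0.0117) = 0.273
Q = 87.8, so δQ = 0.273 × 87.8 = 23.9.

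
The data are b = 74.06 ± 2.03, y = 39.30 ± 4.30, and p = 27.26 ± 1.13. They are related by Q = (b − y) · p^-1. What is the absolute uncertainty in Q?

Let u = b − y = 34.76. δu = √(δb² + δy²) = √(4.12 + 18.5) = 4.76, so δu/u = 0.137.
Q is then a monomial in u, p:
δQ/Q = √((δu/u)² + (-1·δp/p)²) = √(0.0187 + 0.00172) = 0.143
Q = 1.275, so δQ = 0.143 × 1.275 = 0.182.

0.182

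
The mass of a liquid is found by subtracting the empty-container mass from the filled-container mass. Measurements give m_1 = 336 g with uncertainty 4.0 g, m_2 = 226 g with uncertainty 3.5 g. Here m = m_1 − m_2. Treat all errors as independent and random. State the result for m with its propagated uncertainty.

Sums and differences: (δm)² = Σ (cᵢ δxᵢ)².
  (δm_1)² = 16.0;  (δm_2)² = 12.2
δm = √(28.2) = 5.32 g
m = 110 g.

110 ± 5.32 g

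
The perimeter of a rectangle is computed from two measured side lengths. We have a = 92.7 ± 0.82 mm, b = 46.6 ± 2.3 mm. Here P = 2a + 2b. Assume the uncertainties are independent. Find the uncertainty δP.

4.88 mm

Absolute uncertainties add in quadrature for a linear combination:
  (2·δa)² = 2.69;  (2·δb)² = 21.2
δP = √(23.8) = 4.88 mm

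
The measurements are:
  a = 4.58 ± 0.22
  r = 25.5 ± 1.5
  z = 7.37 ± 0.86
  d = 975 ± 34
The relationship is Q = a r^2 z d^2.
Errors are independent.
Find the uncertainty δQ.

3.88e+09

For a monomial Q ∝ a, r^2, z, d^2, fractional errors add in quadrature:
  (1·δa/a)² = (1×0.0480)² = 0.00231;  (2·δr/r)² = (2×0.0588)² = 0.0138;  (1·δz/z)² = (1×0.117)² = 0.0136;  (2·δd/d)² = (2×0.0349)² = 0.00486
δQ/Q = √(0.0346) = 0.186
Q = 2.09e+10, so δQ = 0.186 × 2.09e+10 = 3.88e+09.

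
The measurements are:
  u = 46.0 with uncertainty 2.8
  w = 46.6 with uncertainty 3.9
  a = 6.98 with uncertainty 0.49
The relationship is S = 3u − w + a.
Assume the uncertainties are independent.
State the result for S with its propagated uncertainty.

98.4 ± 9.27

Each term contributes (cᵢ δxᵢ)² to (δS)²:
  (3·δu)² = 70.6;  (δw)² = 15.2;  (δa)² = 0.240
δS = √(86.0) = 9.27
S = 98.4.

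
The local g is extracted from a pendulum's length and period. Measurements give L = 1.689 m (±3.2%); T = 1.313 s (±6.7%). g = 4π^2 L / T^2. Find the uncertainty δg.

5.33 m/s^2

g is a product of powers, so relative uncertainties combine in quadrature:
  (1·δL/L)² = (1×0.0320)² = 0.00102;  (-2·δT/T)² = (-2×0.0670)² = 0.0180
δg/g = √(0.0190) = 0.138
g = 38.68 m/s^2, so δg = 0.138 × 38.68 = 5.33 m/s^2.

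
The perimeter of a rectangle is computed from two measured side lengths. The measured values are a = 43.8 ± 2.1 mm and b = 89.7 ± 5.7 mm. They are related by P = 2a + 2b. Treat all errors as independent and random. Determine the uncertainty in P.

For a sum/difference, combine absolute errors in quadrature:
  (2·δa)² = 17.6;  (2·δb)² = 130
δP = √(148) = 12.1 mm

12.1 mm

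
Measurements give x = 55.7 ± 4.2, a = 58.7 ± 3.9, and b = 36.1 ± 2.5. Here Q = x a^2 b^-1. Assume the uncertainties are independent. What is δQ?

892

Products/powers → add relative errors in quadrature, weighted by exponent:
  (1·δx/x)² = (1×0.0754)² = 0.00569;  (2·δa/a)² = (2×0.0664)² = 0.0177;  (-1·δb/b)² = (-1×0.0693)² = 0.00480
δQ/Q = √(0.0281) = 0.168
Q = 5320, so δQ = 0.168 × 5320 = 892.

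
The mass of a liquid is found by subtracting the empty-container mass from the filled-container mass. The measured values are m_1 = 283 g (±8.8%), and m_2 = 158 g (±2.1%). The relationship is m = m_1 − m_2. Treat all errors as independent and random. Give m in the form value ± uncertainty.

125 ± 25.1 g

Sums and differences: (δm)² = Σ (cᵢ δxᵢ)².
  (δm_1)² = 620;  (δm_2)² = 11.0
δm = √(631) = 25.1 g
m = 125 g.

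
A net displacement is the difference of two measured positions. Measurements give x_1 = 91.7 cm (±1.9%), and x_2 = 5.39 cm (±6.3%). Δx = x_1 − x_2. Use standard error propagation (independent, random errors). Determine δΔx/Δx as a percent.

2.06%

For a sum/difference, combine absolute errors in quadrature:
  (δx_1)² = 3.04;  (δx_2)² = 0.115
δΔx = √(3.15) = 1.78 cm
Δx = 86.3 cm, so δΔx/Δx = 1.78/86.3 = 0.0206.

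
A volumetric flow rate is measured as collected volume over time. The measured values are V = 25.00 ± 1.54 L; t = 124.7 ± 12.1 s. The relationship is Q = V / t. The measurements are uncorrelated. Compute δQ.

0.0230 L/s

Relative error in a monomial: (δQ/Q)² = Σ (nᵢ · δxᵢ/xᵢ)².
  (1·δV/V)² = (1×0.0616)² = 0.00379;  (-1·δt/t)² = (-1×0.0970)² = 0.00942
δQ/Q = √(0.0132) = 0.115
Q = 0.2005 L/s, so δQ = 0.115 × 0.2005 = 0.0230 L/s.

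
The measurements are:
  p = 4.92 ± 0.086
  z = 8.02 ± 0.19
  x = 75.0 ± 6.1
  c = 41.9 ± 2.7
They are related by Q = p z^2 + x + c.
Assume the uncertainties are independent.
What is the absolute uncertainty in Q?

17.3

Let w = p·z^2 = 316. δw/w = √((1·δp/p)² + (2·δz/z)²) = √(0.000306 + 0.00225) = 0.0505, so δw = 16.0.
Q = w + x + c: δQ = √(δw² + δx² + δc²) = √(255 + 37.2 + 7.29) = 17.3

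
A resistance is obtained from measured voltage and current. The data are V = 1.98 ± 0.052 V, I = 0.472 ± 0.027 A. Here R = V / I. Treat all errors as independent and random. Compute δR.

Relative error in a monomial: (δR/R)² = Σ (nᵢ · δxᵢ/xᵢ)².
  (1·δV/V)² = (1×0.0263)² = 0.000690;  (-1·δI/I)² = (-1×0.0572)² = 0.00327
δR/R = √(0.00396) = 0.0629
R = 4.19 Ω, so δR = 0.0629 × 4.19 = 0.264 Ω.

0.264 Ω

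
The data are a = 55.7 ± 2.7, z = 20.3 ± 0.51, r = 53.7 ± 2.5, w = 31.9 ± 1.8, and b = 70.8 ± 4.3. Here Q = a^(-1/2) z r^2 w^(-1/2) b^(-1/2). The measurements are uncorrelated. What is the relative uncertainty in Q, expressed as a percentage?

10.8%

Each factor contributes (exponent × relative error)² to (δQ/Q)²:
  (−½·δa/a)² = (-0.5×0.0485)² = 0.000587;  (1·δz/z)² = (1×0.0251)² = 0.000631;  (2·δr/r)² = (2×0.0466)² = 0.00867;  (−½·δw/w)² = (-0.5×0.0564)² = 0.000796;  (−½·δb/b)² = (-0.5×0.0607)² = 0.000922
δQ/Q = √(0.0116) = 0.108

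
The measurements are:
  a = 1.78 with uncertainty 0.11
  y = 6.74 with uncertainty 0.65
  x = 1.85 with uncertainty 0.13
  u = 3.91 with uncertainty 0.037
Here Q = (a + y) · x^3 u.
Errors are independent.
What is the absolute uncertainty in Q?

47.4

Let w = a + y = 8.52. δw = √(δa² + δy²) = √(0.0121 + 0.423) = 0.659, so δw/w = 0.0774.
Q is then a monomial in w, x, u:
δQ/Q = √((δw/w)² + (3·δx/x)² + (1·δu/u)²) = √(0.00599 + 0.0444 + 8.95e-05) = 0.225
Q = 211, so δQ = 0.225 × 211 = 47.4.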